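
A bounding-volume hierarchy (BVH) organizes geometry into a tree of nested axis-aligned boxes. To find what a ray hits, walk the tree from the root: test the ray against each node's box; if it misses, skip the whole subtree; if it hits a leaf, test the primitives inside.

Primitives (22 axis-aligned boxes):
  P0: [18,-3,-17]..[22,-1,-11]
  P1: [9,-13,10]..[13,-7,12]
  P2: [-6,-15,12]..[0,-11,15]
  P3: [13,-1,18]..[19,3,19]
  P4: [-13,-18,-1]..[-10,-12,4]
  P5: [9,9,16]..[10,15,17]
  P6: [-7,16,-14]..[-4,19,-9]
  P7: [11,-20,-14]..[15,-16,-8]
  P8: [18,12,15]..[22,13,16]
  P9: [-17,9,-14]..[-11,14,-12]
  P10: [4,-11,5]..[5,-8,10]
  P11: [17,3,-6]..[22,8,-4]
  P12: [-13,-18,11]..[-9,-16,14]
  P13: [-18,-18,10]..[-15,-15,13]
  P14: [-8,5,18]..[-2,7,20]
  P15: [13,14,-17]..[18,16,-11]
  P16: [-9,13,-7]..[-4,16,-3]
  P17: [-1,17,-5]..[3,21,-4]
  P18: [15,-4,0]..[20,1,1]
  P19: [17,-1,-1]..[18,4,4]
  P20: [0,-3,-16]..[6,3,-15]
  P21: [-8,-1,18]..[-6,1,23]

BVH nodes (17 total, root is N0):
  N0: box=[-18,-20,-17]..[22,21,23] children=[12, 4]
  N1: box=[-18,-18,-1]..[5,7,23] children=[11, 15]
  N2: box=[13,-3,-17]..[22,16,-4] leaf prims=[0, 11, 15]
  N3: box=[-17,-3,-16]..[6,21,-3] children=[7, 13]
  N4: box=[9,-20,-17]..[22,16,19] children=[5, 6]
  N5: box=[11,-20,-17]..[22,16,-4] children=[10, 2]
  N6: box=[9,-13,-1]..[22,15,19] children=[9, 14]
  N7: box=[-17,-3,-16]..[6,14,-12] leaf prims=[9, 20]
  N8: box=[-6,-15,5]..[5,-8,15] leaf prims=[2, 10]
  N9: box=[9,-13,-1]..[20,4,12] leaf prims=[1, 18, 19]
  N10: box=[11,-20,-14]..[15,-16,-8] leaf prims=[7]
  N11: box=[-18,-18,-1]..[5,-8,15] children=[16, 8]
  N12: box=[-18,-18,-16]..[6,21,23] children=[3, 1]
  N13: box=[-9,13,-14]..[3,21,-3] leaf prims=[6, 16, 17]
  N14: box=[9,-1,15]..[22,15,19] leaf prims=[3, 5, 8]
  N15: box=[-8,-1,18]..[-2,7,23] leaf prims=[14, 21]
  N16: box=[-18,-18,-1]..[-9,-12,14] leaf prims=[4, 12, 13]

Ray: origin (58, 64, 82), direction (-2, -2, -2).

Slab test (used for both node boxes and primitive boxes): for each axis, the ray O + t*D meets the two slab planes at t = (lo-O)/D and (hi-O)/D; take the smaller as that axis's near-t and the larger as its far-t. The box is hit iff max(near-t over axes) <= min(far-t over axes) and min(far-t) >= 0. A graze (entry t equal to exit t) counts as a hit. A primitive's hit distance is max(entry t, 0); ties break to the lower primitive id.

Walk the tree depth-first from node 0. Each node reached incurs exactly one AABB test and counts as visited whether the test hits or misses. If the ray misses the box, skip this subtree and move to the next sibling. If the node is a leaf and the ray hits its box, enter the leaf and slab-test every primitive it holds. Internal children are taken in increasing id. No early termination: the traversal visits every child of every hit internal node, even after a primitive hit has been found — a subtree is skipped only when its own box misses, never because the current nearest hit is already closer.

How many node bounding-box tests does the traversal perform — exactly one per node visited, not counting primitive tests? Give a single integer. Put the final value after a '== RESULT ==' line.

Trace the traversal:
N0 x:[18,38] y:[43/2,42] z:[59/2,99/2] -> hit [59/2,38], descend [4, 12]
  N4 x:[18,49/2] y:[24,42] z:[63/2,99/2] -> miss, prune
  N12 x:[26,38] y:[43/2,41] z:[59/2,49] -> hit [59/2,38], descend [1, 3]
    N1 x:[53/2,38] y:[57/2,41] z:[59/2,83/2] -> hit [59/2,38], descend [11, 15]
      N11 x:[53/2,38] y:[36,41] z:[67/2,83/2] -> hit [36,38], descend [8, 16]
        N8 x:[53/2,32] y:[36,79/2] z:[67/2,77/2] -> miss, prune
        N16 x:[67/2,38] y:[38,41] z:[34,83/2] -> hit [38,38] leaf, test {P4(miss), P12(miss), P13(miss)}
      N15 x:[30,33] y:[57/2,65/2] z:[59/2,32] -> hit [30,32] leaf, test {P14(miss), P21@t=32}
    N3 x:[26,75/2] y:[43/2,67/2] z:[85/2,49] -> miss, prune

9 AABB tests over nodes [0, 4, 12, 1, 11, 8, 16, 15, 3]; 2 leaves entered; closest P21.

== RESULT ==
9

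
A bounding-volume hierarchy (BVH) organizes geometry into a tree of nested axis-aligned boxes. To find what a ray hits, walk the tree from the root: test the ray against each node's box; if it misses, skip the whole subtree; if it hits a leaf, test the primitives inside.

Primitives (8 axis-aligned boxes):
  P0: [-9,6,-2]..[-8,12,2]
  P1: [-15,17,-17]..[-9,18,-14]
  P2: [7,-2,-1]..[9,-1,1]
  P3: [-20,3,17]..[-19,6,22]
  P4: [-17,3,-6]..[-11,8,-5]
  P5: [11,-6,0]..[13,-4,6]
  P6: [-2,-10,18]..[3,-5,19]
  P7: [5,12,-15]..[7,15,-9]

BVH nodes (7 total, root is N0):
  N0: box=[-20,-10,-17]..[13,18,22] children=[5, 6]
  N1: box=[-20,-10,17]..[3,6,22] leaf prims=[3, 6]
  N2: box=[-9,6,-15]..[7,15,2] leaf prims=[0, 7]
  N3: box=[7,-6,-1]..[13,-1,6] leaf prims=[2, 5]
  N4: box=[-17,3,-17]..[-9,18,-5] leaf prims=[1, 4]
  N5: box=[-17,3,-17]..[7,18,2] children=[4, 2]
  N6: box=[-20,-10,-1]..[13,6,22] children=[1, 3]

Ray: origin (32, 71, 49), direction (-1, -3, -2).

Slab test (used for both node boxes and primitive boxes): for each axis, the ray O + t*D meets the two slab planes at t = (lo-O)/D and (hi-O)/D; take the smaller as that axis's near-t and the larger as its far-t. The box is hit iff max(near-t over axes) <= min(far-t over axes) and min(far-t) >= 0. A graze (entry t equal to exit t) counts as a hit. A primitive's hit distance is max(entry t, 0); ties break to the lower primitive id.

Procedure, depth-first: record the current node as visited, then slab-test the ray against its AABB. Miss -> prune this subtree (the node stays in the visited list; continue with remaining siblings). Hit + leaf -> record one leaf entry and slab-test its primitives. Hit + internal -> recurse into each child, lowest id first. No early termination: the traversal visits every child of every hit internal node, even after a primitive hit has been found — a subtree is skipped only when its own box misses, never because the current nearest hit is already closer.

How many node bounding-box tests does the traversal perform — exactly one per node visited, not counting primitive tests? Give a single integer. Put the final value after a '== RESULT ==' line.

Traverse from the root:
N0 x:[19,52] y:[53/3,27] z:[27/2,33] -> hit [19,27], descend [5, 6]
  N5 x:[25,49] y:[53/3,68/3] z:[47/2,33] -> miss, prune
  N6 x:[19,52] y:[65/3,27] z:[27/2,25] -> hit [65/3,25], descend [1, 3]
    N1 x:[29,52] y:[65/3,27] z:[27/2,16] -> miss, prune
    N3 x:[19,25] y:[24,77/3] z:[43/2,25] -> hit [24,25] leaf, test {P2@t=24, P5(miss)}

Visited [0, 5, 6, 1, 3]. Tests: 5 box, 1 leaf. Nearest: P2.

== RESULT ==
5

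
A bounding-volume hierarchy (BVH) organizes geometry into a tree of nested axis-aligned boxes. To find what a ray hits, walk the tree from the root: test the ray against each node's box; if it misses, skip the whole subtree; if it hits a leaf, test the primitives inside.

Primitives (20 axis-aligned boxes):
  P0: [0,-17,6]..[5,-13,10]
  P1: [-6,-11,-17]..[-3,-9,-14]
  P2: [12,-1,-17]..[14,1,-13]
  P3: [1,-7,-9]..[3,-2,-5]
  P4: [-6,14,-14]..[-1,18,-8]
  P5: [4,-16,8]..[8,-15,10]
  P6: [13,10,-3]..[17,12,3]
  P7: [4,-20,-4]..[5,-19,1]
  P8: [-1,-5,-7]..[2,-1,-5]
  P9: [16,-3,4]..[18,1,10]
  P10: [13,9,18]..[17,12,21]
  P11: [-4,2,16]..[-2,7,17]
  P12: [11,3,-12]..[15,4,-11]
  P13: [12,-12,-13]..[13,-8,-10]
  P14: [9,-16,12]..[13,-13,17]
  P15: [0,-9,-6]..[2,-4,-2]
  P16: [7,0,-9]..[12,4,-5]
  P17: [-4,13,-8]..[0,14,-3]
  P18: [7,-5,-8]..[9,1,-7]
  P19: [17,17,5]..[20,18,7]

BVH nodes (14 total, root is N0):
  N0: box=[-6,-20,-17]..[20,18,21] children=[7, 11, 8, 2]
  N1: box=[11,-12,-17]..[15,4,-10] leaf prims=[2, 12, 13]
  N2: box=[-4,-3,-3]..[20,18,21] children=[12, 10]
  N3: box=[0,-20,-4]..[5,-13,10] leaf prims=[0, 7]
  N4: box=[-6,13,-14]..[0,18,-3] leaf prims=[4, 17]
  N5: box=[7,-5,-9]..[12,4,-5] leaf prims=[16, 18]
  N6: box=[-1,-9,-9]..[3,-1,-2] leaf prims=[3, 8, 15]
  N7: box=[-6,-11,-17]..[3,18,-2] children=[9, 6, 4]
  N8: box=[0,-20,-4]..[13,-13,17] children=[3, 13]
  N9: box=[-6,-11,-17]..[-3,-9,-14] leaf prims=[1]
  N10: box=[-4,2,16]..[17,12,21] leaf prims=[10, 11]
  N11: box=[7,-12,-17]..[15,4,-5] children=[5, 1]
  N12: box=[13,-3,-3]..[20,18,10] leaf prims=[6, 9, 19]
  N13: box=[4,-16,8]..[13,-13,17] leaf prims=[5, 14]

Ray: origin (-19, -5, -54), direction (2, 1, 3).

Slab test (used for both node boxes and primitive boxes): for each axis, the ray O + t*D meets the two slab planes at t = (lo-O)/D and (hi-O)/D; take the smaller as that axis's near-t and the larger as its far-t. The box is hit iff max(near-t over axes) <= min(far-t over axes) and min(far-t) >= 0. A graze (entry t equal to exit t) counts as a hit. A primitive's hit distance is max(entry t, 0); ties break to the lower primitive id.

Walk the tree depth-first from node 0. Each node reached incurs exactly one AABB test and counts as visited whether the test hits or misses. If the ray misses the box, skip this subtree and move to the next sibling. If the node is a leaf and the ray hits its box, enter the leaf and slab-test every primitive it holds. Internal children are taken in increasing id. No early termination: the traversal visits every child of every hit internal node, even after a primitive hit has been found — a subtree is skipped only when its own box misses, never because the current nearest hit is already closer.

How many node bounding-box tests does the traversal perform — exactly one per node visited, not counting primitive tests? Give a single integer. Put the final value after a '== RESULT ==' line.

Walk:
N0 x:[13/2,39/2] y:[-15,23] z:[37/3,25] -> hit [37/3,39/2], descend [2, 7, 8, 11]
  N2 x:[15/2,39/2] y:[2,23] z:[17,25] -> hit [17,39/2], descend [10, 12]
    N10 x:[15/2,18] y:[7,17] z:[70/3,25] -> miss, prune
    N12 x:[16,39/2] y:[2,23] z:[17,64/3] -> hit [17,39/2] leaf, test {P6@t=17, P9(miss), P19(miss)}
  N7 x:[13/2,11] y:[-6,23] z:[37/3,52/3] -> miss, prune
  N8 x:[19/2,16] y:[-15,-8] z:[50/3,71/3] -> miss, prune
  N11 x:[13,17] y:[-7,9] z:[37/3,49/3] -> miss, prune

7 AABB tests over nodes [0, 2, 10, 12, 7, 8, 11]; 1 leaf entered; closest P6.

== RESULT ==
7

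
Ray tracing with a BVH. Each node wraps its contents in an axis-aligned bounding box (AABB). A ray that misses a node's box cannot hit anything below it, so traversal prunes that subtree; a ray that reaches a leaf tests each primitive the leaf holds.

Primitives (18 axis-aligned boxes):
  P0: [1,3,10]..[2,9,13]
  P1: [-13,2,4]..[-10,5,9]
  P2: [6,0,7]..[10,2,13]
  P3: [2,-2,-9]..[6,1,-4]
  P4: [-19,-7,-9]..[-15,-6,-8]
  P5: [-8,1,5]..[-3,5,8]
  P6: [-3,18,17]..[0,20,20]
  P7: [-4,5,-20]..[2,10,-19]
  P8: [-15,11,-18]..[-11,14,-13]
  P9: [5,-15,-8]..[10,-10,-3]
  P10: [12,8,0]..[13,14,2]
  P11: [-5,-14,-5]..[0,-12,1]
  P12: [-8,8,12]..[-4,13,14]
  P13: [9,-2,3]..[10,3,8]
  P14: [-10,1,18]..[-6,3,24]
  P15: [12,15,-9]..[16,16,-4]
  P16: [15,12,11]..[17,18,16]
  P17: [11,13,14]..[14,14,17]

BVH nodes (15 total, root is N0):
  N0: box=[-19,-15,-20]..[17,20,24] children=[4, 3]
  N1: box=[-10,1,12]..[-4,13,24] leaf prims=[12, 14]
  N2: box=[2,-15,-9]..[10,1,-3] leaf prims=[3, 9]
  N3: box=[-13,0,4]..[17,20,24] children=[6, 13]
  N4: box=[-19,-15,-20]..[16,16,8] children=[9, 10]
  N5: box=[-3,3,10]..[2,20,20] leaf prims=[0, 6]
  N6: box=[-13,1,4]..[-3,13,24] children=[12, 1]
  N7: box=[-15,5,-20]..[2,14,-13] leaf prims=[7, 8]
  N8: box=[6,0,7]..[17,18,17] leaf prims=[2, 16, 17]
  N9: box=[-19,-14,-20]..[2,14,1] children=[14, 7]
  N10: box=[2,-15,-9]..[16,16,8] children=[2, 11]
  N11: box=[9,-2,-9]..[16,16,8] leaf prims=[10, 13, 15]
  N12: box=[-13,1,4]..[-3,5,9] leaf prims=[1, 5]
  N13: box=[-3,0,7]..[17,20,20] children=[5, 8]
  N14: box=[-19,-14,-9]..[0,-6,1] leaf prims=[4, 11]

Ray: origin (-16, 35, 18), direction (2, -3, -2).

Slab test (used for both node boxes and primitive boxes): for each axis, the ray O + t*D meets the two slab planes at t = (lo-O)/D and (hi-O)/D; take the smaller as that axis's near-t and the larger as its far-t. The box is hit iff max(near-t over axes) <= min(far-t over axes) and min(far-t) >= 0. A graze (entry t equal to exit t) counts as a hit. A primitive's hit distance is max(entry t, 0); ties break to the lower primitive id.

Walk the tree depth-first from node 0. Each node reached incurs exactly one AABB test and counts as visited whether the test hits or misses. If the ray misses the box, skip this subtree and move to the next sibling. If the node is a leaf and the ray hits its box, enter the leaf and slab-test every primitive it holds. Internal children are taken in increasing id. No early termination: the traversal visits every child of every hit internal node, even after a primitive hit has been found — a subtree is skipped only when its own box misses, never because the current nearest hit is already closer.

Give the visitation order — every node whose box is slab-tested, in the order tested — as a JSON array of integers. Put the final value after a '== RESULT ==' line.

Trace the traversal:
N0 x:[-3/2,33/2] y:[5,50/3] z:[-3,19] -> hit [5,33/2], descend [3, 4]
  N3 x:[3/2,33/2] y:[5,35/3] z:[-3,7] -> hit [5,7], descend [6, 13]
    N6 x:[3/2,13/2] y:[22/3,34/3] z:[-3,7] -> miss, prune
    N13 x:[13/2,33/2] y:[5,35/3] z:[-1,11/2] -> miss, prune
  N4 x:[-3/2,16] y:[19/3,50/3] z:[5,19] -> hit [19/3,16], descend [9, 10]
    N9 x:[-3/2,9] y:[7,49/3] z:[17/2,19] -> hit [17/2,9], descend [7, 14]
      N7 x:[1/2,9] y:[7,10] z:[31/2,19] -> miss, prune
      N14 x:[-3/2,8] y:[41/3,49/3] z:[17/2,27/2] -> miss, prune
    N10 x:[9,16] y:[19/3,50/3] z:[5,27/2] -> hit [9,27/2], descend [2, 11]
      N2 x:[9,13] y:[34/3,50/3] z:[21/2,27/2] -> hit [34/3,13] leaf, test {P3(miss), P9(miss)}
      N11 x:[25/2,16] y:[19/3,37/3] z:[5,27/2] -> miss, prune

Summary -> nodes [0, 3, 6, 13, 4, 9, 7, 14, 10, 2, 11]; box-tests=11; leaf-entries=1; first=miss

== RESULT ==
[0, 3, 6, 13, 4, 9, 7, 14, 10, 2, 11]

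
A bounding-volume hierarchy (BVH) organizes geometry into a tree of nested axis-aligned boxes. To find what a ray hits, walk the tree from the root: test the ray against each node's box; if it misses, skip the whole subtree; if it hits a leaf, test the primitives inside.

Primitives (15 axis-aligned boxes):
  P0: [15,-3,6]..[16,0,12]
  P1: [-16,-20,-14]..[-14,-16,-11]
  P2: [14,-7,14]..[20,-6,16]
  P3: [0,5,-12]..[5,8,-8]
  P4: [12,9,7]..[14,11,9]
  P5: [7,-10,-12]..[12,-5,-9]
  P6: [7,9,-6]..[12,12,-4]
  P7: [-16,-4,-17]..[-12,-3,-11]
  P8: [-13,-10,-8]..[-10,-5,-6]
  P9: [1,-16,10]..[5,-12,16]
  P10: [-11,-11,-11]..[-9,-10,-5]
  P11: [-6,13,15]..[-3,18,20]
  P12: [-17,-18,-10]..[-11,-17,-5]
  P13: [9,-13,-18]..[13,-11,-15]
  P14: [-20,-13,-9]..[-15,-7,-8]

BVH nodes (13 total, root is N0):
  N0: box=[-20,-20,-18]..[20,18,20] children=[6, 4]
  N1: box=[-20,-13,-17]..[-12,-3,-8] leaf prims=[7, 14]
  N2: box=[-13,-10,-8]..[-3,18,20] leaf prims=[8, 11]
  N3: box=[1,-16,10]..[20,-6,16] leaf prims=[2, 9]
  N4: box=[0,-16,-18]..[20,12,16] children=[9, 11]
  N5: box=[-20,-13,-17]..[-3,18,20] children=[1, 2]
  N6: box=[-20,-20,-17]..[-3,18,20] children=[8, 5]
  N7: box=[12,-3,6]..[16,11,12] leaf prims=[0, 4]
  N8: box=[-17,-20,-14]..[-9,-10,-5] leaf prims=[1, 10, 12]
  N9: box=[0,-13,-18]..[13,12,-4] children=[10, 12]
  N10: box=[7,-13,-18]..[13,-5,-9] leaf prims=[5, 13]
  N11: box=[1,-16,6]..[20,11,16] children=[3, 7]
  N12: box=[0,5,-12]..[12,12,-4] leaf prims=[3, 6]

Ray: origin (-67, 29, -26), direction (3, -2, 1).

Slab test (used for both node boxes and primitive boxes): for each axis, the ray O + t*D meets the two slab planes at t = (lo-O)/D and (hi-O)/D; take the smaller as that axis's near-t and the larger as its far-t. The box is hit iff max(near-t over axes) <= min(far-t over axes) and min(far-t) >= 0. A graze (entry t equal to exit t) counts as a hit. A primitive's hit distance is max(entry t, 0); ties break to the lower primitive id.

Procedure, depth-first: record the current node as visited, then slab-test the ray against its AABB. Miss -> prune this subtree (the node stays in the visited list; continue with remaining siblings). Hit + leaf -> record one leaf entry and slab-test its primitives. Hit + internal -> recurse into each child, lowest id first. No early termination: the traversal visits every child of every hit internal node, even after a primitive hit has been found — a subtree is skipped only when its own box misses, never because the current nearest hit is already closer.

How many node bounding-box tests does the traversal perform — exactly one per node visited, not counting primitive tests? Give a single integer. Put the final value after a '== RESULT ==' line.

Trace the traversal:
N0 x:[47/3,29] y:[11/2,49/2] z:[8,46] -> hit [47/3,49/2], descend [4, 6]
  N4 x:[67/3,29] y:[17/2,45/2] z:[8,42] -> hit [67/3,45/2], descend [9, 11]
    N9 x:[67/3,80/3] y:[17/2,21] z:[8,22] -> miss, prune
    N11 x:[68/3,29] y:[9,45/2] z:[32,42] -> miss, prune
  N6 x:[47/3,64/3] y:[11/2,49/2] z:[9,46] -> hit [47/3,64/3], descend [5, 8]
    N5 x:[47/3,64/3] y:[11/2,21] z:[9,46] -> hit [47/3,21], descend [1, 2]
      N1 x:[47/3,55/3] y:[16,21] z:[9,18] -> hit [16,18] leaf, test {P7(miss), P14(miss)}
      N2 x:[18,64/3] y:[11/2,39/2] z:[18,46] -> hit [18,39/2] leaf, test {P8@t=18, P11(miss)}
    N8 x:[50/3,58/3] y:[39/2,49/2] z:[12,21] -> miss, prune

Visited [0, 4, 9, 11, 6, 5, 1, 2, 8]. Tests: 9 box, 2 leaf. Nearest: P8.

== RESULT ==
9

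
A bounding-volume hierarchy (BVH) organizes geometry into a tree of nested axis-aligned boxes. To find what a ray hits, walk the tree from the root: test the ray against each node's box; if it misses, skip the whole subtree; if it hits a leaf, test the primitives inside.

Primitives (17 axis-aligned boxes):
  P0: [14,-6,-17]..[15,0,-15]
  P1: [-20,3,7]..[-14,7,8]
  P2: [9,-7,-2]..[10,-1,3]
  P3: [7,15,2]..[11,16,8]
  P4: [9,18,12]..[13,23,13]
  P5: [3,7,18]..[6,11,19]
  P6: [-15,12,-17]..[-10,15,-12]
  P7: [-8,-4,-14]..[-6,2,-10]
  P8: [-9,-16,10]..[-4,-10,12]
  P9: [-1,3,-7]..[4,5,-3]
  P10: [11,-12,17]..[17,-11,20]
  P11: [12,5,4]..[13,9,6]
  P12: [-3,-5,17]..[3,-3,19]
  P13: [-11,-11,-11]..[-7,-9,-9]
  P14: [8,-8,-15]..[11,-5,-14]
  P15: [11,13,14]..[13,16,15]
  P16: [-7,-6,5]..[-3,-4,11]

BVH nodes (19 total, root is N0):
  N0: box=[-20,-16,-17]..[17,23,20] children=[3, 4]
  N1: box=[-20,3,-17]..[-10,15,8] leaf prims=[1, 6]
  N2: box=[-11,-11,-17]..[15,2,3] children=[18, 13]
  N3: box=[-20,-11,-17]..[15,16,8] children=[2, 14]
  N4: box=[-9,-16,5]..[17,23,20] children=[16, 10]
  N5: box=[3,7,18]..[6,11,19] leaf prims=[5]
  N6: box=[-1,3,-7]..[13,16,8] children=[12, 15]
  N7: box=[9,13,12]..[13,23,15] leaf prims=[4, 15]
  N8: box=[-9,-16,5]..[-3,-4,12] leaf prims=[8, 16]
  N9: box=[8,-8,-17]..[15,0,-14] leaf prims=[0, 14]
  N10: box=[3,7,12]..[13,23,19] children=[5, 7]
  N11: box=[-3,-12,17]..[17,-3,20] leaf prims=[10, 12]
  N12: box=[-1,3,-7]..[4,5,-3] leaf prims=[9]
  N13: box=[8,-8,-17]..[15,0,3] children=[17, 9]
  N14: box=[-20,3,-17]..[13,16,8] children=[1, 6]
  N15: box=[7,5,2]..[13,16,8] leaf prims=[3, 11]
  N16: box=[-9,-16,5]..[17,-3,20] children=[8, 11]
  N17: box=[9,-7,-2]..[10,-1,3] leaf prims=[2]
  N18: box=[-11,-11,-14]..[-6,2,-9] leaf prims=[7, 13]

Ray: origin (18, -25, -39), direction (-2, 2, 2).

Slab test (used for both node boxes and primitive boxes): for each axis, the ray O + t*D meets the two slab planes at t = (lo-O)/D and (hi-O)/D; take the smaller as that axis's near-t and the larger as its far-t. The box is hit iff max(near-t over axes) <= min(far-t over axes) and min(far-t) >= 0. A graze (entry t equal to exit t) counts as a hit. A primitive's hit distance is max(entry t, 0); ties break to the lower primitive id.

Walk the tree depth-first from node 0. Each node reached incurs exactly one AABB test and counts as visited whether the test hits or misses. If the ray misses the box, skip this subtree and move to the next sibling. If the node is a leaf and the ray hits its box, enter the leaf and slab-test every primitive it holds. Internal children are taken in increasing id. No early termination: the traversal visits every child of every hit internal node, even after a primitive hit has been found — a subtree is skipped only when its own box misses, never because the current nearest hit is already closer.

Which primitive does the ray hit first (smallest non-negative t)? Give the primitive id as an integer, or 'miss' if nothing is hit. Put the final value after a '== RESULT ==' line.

Trace the traversal:
N0 x:[1/2,19] y:[9/2,24] z:[11,59/2] -> hit [11,19], descend [3, 4]
  N3 x:[3/2,19] y:[7,41/2] z:[11,47/2] -> hit [11,19], descend [2, 14]
    N2 x:[3/2,29/2] y:[7,27/2] z:[11,21] -> hit [11,27/2], descend [13, 18]
      N13 x:[3/2,5] y:[17/2,25/2] z:[11,21] -> miss, prune
      N18 x:[12,29/2] y:[7,27/2] z:[25/2,15] -> hit [25/2,27/2] leaf, test {P7@t=25/2, P13(miss)}
    N14 x:[5/2,19] y:[14,41/2] z:[11,47/2] -> hit [14,19], descend [1, 6]
      N1 x:[14,19] y:[14,20] z:[11,47/2] -> hit [14,19] leaf, test {P1(miss), P6(miss)}
      N6 x:[5/2,19/2] y:[14,41/2] z:[16,47/2] -> miss, prune
  N4 x:[1/2,27/2] y:[9/2,24] z:[22,59/2] -> miss, prune

Visited [0, 3, 2, 13, 18, 14, 1, 6, 4]. Tests: 9 box, 2 leaf. Nearest: P7.

== RESULT ==
7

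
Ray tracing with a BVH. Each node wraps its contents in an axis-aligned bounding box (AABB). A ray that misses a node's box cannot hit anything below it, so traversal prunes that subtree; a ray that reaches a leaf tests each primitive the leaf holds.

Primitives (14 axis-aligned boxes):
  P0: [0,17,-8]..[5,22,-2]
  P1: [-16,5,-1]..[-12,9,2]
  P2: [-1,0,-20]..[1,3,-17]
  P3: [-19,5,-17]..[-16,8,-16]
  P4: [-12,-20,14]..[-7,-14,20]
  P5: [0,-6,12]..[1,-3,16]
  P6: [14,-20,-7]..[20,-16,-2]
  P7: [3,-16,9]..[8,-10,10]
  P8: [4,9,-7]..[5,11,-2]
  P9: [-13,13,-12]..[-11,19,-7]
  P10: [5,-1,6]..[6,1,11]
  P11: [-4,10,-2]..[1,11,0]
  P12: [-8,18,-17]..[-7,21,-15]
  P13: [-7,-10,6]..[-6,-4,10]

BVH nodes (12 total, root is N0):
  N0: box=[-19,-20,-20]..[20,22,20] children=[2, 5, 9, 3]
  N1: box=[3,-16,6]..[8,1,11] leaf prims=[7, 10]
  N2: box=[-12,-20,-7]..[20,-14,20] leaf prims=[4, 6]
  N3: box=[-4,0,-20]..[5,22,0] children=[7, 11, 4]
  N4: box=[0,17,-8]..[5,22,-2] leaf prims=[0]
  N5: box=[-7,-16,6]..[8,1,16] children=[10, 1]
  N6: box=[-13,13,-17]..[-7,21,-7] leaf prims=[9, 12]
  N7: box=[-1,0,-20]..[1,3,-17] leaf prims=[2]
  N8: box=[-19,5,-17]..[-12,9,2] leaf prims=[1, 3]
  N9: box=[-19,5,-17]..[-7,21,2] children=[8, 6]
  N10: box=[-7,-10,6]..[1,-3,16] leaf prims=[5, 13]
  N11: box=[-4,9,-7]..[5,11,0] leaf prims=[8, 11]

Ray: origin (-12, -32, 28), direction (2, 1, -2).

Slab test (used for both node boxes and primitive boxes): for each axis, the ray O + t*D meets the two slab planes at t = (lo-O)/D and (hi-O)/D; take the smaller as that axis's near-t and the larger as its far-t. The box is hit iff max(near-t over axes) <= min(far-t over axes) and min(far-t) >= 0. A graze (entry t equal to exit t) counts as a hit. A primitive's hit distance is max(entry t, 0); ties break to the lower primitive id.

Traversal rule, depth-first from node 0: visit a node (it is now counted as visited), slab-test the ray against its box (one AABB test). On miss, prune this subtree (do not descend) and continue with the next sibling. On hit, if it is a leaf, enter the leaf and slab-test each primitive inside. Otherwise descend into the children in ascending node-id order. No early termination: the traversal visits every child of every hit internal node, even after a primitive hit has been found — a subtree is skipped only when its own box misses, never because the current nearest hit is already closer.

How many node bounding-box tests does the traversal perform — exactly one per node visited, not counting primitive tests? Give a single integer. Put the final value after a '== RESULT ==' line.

Walk:
N0 x:[-7/2,16] y:[12,54] z:[4,24] -> hit [12,16], descend [2, 3, 5, 9]
  N2 x:[0,16] y:[12,18] z:[4,35/2] -> hit [12,16] leaf, test {P4(miss), P6@t=15}
  N3 x:[4,17/2] y:[32,54] z:[14,24] -> miss, prune
  N5 x:[5/2,10] y:[16,33] z:[6,11] -> miss, prune
  N9 x:[-7/2,5/2] y:[37,53] z:[13,45/2] -> miss, prune

5 AABB tests over nodes [0, 2, 3, 5, 9]; 1 leaf entered; closest P6.

== RESULT ==
5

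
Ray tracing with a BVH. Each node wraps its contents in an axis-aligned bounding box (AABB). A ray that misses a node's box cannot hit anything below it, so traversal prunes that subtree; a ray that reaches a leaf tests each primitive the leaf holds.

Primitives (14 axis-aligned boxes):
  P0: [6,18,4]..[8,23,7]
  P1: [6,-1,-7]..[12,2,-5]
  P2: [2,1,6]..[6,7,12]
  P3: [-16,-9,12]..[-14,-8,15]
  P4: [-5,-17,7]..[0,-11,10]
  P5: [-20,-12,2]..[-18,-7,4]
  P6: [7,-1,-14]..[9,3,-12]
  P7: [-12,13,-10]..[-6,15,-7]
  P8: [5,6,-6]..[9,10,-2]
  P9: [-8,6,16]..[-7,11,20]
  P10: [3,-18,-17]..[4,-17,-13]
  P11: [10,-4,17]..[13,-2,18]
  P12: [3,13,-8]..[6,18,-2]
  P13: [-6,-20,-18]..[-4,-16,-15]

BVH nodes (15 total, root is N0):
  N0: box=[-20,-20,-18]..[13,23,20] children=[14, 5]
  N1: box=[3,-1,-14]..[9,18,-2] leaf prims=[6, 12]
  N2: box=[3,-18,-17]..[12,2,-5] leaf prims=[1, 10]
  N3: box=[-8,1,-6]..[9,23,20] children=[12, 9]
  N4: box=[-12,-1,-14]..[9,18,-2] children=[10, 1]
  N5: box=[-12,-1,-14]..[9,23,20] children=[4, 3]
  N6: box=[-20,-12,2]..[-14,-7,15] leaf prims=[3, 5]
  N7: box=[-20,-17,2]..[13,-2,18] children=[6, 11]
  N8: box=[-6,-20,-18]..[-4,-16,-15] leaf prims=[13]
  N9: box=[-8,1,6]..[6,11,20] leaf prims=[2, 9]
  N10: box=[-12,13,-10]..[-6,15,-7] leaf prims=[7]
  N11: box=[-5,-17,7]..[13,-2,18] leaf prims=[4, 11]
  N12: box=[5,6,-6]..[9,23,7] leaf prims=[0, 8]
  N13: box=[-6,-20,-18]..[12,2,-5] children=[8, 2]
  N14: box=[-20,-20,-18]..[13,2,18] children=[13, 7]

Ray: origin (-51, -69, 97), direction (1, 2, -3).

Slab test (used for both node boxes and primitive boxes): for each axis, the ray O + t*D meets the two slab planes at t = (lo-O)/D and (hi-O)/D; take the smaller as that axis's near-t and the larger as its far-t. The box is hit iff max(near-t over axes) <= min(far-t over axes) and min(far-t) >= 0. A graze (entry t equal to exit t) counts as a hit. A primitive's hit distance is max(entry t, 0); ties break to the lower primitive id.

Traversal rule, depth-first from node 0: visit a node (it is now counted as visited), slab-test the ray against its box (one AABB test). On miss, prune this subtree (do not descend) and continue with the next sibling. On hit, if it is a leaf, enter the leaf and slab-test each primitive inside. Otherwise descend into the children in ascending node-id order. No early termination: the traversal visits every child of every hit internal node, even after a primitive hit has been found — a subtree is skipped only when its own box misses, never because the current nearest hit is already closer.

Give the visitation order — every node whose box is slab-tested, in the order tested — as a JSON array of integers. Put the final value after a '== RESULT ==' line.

Walk:
N0 x:[31,64] y:[49/2,46] z:[77/3,115/3] -> hit [31,115/3], descend [5, 14]
  N5 x:[39,60] y:[34,46] z:[77/3,37] -> miss, prune
  N14 x:[31,64] y:[49/2,71/2] z:[79/3,115/3] -> hit [31,71/2], descend [7, 13]
    N7 x:[31,64] y:[26,67/2] z:[79/3,95/3] -> hit [31,95/3], descend [6, 11]
      N6 x:[31,37] y:[57/2,31] z:[82/3,95/3] -> hit [31,31] leaf, test {P3(miss), P5@t=31}
      N11 x:[46,64] y:[26,67/2] z:[79/3,30] -> miss, prune
    N13 x:[45,63] y:[49/2,71/2] z:[34,115/3] -> miss, prune

order=[0, 5, 14, 7, 6, 11, 13]  |boxes|=7  |leaves|=1  hit=P5

== RESULT ==
[0, 5, 14, 7, 6, 11, 13]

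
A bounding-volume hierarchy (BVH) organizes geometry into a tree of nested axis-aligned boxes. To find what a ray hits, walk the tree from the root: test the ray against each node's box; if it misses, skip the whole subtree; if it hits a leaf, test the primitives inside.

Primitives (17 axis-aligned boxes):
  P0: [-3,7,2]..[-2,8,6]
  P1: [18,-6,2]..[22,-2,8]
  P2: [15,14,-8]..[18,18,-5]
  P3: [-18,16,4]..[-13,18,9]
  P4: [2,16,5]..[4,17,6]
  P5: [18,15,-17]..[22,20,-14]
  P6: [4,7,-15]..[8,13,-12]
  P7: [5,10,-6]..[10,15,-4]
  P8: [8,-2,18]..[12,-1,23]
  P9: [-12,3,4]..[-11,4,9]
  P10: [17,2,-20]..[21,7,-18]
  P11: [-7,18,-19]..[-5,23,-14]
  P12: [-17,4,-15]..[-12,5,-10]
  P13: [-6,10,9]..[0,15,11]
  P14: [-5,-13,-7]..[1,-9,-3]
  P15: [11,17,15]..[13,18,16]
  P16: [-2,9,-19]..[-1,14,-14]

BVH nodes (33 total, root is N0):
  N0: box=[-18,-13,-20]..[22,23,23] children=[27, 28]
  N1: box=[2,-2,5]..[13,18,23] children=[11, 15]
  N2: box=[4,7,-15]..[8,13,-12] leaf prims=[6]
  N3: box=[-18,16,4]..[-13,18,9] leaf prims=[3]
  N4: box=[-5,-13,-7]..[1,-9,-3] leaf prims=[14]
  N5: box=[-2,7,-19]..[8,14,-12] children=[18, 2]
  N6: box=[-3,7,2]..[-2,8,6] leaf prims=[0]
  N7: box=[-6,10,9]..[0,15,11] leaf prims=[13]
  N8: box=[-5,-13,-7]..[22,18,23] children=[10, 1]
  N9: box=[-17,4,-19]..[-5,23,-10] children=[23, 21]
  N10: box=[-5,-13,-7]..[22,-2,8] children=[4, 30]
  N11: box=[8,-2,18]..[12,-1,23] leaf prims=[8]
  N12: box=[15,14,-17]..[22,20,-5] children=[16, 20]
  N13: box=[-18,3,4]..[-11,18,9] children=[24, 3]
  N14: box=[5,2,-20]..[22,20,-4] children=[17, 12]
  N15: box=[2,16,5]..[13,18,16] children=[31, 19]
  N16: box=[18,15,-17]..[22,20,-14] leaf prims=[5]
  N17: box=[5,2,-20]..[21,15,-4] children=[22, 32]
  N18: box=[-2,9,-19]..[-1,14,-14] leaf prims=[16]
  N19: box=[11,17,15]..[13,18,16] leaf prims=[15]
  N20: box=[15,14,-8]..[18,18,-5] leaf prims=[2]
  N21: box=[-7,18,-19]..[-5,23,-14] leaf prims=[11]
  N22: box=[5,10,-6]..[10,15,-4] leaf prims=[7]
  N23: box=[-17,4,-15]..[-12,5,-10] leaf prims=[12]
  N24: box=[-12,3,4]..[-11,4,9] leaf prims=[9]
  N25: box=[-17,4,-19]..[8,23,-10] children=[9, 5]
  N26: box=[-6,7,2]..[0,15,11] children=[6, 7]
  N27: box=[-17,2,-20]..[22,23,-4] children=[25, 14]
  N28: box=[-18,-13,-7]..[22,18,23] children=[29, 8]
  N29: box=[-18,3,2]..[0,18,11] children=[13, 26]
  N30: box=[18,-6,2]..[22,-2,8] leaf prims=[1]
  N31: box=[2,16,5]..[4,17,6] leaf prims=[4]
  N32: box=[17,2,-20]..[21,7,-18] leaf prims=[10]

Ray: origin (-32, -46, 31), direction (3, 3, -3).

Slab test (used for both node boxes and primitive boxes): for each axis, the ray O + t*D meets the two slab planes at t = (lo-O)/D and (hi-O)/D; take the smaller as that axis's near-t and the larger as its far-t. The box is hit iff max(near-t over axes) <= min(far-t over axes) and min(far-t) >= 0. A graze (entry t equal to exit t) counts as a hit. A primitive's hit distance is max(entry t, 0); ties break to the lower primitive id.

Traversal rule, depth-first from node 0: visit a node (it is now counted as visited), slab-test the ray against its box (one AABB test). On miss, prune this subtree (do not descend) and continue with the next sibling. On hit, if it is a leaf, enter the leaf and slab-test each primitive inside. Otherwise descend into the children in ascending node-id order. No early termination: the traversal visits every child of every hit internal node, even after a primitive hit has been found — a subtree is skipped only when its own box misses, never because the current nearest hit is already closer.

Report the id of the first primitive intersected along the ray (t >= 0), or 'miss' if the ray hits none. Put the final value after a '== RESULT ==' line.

Traverse from the root:
N0 x:[14/3,18] y:[11,23] z:[8/3,17] -> hit [11,17], descend [27, 28]
  N27 x:[5,18] y:[16,23] z:[35/3,17] -> hit [16,17], descend [14, 25]
    N14 x:[37/3,18] y:[16,22] z:[35/3,17] -> hit [16,17], descend [12, 17]
      N12 x:[47/3,18] y:[20,22] z:[12,16] -> miss, prune
      N17 x:[37/3,53/3] y:[16,61/3] z:[35/3,17] -> hit [16,17], descend [22, 32]
        N22 x:[37/3,14] y:[56/3,61/3] z:[35/3,37/3] -> miss, prune
        N32 x:[49/3,53/3] y:[16,53/3] z:[49/3,17] -> hit [49/3,17] leaf, test {P10@t=49/3}
    N25 x:[5,40/3] y:[50/3,23] z:[41/3,50/3] -> miss, prune
  N28 x:[14/3,18] y:[11,64/3] z:[8/3,38/3] -> hit [11,38/3], descend [8, 29]
    N8 x:[9,18] y:[11,64/3] z:[8/3,38/3] -> hit [11,38/3], descend [1, 10]
      N1 x:[34/3,15] y:[44/3,64/3] z:[8/3,26/3] -> miss, prune
      N10 x:[9,18] y:[11,44/3] z:[23/3,38/3] -> hit [11,38/3], descend [4, 30]
        N4 x:[9,11] y:[11,37/3] z:[34/3,38/3] -> miss, prune
        N30 x:[50/3,18] y:[40/3,44/3] z:[23/3,29/3] -> miss, prune
    N29 x:[14/3,32/3] y:[49/3,64/3] z:[20/3,29/3] -> miss, prune

15 AABB tests over nodes [0, 27, 14, 12, 17, 22, 32, 25, 28, 8, 1, 10, 4, 30, 29]; 1 leaf entered; closest P10.

== RESULT ==
10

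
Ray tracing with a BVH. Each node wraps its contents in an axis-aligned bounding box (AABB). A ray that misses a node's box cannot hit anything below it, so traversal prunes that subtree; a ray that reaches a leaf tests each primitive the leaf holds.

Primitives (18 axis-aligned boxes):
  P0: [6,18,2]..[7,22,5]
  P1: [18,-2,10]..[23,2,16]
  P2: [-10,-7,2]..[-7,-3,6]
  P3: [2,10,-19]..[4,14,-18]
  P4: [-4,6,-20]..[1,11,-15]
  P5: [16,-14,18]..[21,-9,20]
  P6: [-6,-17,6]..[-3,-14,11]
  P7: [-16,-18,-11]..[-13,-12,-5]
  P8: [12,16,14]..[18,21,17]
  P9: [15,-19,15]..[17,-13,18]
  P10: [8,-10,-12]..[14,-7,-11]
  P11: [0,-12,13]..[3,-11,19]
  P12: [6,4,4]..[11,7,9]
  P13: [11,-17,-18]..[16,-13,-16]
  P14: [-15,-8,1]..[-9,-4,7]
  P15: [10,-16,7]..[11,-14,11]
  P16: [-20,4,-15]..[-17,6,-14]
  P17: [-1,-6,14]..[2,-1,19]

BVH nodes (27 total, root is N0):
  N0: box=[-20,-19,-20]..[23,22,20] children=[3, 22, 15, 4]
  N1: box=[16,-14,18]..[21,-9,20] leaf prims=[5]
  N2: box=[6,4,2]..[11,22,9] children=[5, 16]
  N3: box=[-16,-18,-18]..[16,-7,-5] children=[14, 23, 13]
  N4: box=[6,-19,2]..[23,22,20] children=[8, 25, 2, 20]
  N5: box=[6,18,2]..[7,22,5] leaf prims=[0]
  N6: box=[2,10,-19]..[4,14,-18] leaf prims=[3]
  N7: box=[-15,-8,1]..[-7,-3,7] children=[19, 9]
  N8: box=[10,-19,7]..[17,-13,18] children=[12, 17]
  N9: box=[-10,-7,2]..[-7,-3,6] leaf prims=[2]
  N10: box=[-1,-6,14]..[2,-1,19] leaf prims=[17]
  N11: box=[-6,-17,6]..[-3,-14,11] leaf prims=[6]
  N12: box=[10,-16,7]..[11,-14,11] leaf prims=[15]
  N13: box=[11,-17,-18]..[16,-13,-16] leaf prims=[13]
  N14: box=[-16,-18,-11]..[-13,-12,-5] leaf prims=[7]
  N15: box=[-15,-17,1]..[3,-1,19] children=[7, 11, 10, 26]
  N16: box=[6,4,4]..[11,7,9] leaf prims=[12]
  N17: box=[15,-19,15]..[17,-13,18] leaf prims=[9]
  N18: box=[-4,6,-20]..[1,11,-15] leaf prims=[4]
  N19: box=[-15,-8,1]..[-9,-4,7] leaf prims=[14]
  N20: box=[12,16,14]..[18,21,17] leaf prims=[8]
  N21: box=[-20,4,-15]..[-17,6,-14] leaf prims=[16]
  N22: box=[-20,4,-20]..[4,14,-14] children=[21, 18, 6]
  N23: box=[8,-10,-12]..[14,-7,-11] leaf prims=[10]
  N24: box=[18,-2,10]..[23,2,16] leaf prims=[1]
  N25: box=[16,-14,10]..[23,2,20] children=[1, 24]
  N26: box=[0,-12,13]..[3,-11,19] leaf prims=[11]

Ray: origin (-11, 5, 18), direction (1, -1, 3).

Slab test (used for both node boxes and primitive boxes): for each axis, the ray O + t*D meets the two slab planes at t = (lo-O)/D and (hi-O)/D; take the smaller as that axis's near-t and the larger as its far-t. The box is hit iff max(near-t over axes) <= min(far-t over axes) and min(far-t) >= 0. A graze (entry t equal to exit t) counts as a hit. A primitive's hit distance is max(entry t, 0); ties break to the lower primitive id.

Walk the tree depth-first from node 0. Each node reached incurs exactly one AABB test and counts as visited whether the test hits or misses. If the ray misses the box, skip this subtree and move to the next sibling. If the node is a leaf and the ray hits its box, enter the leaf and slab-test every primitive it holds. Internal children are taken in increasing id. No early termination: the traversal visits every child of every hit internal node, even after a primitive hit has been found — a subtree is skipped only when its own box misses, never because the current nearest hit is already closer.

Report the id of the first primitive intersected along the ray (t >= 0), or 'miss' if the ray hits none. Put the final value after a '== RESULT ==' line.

Walk:
N0 x:[-9,34] y:[-17,24] z:[-38/3,2/3] -> hit [-9,2/3], descend [3, 4, 15, 22]
  N3 x:[-5,27] y:[12,23] z:[-12,-23/3] -> miss, prune
  N4 x:[17,34] y:[-17,24] z:[-16/3,2/3] -> miss, prune
  N15 x:[-4,14] y:[6,22] z:[-17/3,1/3] -> miss, prune
  N22 x:[-9,15] y:[-9,1] z:[-38/3,-32/3] -> miss, prune

Visited [0, 3, 4, 15, 22]. Tests: 5 box, 0 leaf. Nearest: miss.

== RESULT ==
miss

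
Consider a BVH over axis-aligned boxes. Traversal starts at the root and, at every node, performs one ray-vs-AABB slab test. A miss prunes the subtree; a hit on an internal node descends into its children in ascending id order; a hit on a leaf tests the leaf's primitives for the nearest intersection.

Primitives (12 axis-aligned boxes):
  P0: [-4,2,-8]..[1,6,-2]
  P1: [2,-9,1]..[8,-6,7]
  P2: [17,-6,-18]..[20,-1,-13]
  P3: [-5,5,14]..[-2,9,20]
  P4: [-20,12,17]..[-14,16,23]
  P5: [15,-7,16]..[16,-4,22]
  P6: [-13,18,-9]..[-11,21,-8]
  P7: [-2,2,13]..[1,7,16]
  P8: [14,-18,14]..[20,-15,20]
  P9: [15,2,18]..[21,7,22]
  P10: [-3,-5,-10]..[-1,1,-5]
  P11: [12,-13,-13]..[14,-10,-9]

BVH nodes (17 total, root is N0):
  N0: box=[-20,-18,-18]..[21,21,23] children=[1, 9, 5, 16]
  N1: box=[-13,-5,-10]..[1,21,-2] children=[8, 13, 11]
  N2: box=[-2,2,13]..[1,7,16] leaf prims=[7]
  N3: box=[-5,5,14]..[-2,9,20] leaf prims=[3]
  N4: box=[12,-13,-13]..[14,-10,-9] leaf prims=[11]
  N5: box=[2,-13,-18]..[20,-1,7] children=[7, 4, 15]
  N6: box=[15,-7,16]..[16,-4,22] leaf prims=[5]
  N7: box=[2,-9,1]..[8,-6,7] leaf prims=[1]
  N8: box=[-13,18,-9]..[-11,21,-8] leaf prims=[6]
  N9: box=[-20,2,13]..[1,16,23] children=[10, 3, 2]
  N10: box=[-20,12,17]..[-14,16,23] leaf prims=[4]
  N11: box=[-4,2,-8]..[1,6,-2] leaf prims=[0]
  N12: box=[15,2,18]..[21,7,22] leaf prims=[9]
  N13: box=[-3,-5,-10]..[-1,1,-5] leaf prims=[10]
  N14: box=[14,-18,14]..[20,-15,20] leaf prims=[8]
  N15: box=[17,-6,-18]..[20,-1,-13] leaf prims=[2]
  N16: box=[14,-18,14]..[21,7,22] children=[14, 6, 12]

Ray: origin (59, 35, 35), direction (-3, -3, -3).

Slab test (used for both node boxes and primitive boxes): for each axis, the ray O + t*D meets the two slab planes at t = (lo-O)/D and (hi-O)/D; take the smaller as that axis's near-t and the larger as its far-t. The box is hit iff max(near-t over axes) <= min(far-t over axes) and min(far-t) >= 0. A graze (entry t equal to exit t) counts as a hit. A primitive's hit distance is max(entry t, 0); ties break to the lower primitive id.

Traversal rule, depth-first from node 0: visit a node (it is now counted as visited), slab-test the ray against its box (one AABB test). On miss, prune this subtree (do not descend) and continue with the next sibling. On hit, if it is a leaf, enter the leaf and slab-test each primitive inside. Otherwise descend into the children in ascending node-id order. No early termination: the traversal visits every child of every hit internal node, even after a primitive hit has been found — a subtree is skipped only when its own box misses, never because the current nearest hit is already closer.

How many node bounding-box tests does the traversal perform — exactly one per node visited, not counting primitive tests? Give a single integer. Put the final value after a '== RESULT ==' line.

Walk:
N0 x:[38/3,79/3] y:[14/3,53/3] z:[4,53/3] -> hit [38/3,53/3], descend [1, 5, 9, 16]
  N1 x:[58/3,24] y:[14/3,40/3] z:[37/3,15] -> miss, prune
  N5 x:[13,19] y:[12,16] z:[28/3,53/3] -> hit [13,16], descend [4, 7, 15]
    N4 x:[15,47/3] y:[15,16] z:[44/3,16] -> hit [15,47/3] leaf, test {P11@t=15}
    N7 x:[17,19] y:[41/3,44/3] z:[28/3,34/3] -> miss, prune
    N15 x:[13,14] y:[12,41/3] z:[16,53/3] -> miss, prune
  N9 x:[58/3,79/3] y:[19/3,11] z:[4,22/3] -> miss, prune
  N16 x:[38/3,15] y:[28/3,53/3] z:[13/3,7] -> miss, prune

Visited [0, 1, 5, 4, 7, 15, 9, 16]. Tests: 8 box, 1 leaf. Nearest: P11.

== RESULT ==
8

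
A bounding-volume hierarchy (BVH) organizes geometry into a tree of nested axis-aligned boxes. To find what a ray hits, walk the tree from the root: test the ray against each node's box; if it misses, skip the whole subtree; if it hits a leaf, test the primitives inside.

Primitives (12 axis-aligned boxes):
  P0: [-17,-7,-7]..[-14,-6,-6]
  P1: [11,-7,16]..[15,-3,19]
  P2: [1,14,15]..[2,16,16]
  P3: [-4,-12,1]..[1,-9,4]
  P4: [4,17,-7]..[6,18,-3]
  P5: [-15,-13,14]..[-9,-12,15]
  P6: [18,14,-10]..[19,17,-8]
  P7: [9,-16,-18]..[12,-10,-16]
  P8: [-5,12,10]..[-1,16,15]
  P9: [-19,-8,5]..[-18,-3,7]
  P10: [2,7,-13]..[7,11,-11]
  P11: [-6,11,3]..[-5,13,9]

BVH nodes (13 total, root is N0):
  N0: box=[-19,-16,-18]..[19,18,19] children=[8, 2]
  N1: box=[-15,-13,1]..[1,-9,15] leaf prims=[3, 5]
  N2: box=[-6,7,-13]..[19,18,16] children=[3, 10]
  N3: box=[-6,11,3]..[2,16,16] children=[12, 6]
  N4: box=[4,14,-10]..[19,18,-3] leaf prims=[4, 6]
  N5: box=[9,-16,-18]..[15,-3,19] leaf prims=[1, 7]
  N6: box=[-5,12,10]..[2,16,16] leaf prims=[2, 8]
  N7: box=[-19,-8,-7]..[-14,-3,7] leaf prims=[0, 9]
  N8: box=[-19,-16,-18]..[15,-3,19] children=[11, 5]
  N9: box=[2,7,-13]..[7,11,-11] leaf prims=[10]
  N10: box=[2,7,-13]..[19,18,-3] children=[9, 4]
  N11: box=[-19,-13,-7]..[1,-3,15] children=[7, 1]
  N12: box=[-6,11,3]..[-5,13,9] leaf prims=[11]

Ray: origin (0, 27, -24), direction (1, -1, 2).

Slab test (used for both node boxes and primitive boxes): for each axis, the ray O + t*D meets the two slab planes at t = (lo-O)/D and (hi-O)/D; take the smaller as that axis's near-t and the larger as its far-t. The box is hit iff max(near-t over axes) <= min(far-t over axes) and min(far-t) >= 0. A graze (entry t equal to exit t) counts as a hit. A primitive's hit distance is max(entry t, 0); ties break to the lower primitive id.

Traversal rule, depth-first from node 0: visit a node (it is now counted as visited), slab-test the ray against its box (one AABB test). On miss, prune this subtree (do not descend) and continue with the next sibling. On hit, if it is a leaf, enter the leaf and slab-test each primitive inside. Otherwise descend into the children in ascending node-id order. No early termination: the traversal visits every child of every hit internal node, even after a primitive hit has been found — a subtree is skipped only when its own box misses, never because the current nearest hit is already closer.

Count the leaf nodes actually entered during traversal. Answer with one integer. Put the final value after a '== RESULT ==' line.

Traverse from the root:
N0 x:[-19,19] y:[9,43] z:[3,43/2] -> hit [9,19], descend [2, 8]
  N2 x:[-6,19] y:[9,20] z:[11/2,20] -> hit [9,19], descend [3, 10]
    N3 x:[-6,2] y:[11,16] z:[27/2,20] -> miss, prune
    N10 x:[2,19] y:[9,20] z:[11/2,21/2] -> hit [9,21/2], descend [4, 9]
      N4 x:[4,19] y:[9,13] z:[7,21/2] -> hit [9,21/2] leaf, test {P4(miss), P6(miss)}
      N9 x:[2,7] y:[16,20] z:[11/2,13/2] -> miss, prune
  N8 x:[-19,15] y:[30,43] z:[3,43/2] -> miss, prune

7 AABB tests over nodes [0, 2, 3, 10, 4, 9, 8]; 1 leaf entered; closest miss.

== RESULT ==
1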